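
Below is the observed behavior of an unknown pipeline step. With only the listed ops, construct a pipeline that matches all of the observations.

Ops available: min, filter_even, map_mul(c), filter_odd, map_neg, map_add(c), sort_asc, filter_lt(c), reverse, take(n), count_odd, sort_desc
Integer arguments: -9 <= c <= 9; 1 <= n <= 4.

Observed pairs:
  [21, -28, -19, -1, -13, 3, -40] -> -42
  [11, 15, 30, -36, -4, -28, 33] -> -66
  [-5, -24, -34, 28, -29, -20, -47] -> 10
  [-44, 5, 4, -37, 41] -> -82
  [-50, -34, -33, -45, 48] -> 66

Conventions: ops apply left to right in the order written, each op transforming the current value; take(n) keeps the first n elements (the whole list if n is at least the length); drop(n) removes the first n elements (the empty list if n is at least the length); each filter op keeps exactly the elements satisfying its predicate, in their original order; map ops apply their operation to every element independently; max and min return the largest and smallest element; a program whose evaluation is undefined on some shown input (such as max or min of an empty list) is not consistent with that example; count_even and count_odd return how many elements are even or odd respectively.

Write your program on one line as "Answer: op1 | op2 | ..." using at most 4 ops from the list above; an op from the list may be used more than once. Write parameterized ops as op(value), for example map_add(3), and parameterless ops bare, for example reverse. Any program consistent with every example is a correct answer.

sort_desc | filter_odd | map_mul(-2) | min

Check, running the answer program on each example:
  [21, -28, -19, -1, -13, 3, -40] -> [21, 3, -1, -13, -19, -28, -40] -> [21, 3, -1, -13, -19] -> [-42, -6, 2, 26, 38] -> -42
  [11, 15, 30, -36, -4, -28, 33] -> [33, 30, 15, 11, -4, -28, -36] -> [33, 15, 11] -> [-66, -30, -22] -> -66
  [-5, -24, -34, 28, -29, -20, -47] -> [28, -5, -20, -24, -29, -34, -47] -> [-5, -29, -47] -> [10, 58, 94] -> 10
  [-44, 5, 4, -37, 41] -> [41, 5, 4, -37, -44] -> [41, 5, -37] -> [-82, -10, 74] -> -82
  [-50, -34, -33, -45, 48] -> [48, -33, -34, -45, -50] -> [-33, -45] -> [66, 90] -> 66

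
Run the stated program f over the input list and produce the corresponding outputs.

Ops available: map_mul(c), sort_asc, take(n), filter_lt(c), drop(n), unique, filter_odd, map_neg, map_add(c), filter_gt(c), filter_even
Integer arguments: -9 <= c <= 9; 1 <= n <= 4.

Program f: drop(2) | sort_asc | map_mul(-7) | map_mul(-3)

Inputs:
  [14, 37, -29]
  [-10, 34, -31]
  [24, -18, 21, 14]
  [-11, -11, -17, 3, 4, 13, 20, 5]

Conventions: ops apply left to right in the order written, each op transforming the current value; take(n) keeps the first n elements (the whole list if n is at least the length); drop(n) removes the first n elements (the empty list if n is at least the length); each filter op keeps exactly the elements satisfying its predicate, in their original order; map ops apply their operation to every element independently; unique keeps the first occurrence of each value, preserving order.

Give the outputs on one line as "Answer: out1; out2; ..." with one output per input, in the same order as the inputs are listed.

[-609]; [-651]; [294, 441]; [-357, 63, 84, 105, 273, 420]

Execution, op by op:
  [14, 37, -29] -> [-29] -> [-29] -> [203] -> [-609]
  [-10, 34, -31] -> [-31] -> [-31] -> [217] -> [-651]
  [24, -18, 21, 14] -> [21, 14] -> [14, 21] -> [-98, -147] -> [294, 441]
  [-11, -11, -17, 3, 4, 13, 20, 5] -> [-17, 3, 4, 13, 20, 5] -> [-17, 3, 4, 5, 13, 20] -> [119, -21, -28, -35, -91, -140] -> [-357, 63, 84, 105, 273, 420]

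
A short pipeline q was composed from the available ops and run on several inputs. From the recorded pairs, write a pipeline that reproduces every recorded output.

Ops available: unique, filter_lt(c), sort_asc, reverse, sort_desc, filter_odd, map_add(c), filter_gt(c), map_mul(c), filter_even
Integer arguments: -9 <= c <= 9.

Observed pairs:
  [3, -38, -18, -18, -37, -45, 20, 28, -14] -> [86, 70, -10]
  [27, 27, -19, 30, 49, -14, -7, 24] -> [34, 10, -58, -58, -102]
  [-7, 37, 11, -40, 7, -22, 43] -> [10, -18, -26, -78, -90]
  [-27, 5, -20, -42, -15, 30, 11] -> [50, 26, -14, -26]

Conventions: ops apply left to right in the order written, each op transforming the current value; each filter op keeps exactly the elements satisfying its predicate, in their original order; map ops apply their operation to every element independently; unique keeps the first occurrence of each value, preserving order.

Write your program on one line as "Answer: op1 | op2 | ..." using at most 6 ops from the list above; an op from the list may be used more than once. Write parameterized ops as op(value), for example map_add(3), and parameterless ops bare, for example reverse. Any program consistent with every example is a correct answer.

filter_odd | sort_desc | map_mul(-2) | map_add(-4) | reverse

Check, running the answer program on each example:
  [3, -38, -18, -18, -37, -45, 20, 28, -14] -> [3, -37, -45] -> [3, -37, -45] -> [-6, 74, 90] -> [-10, 70, 86] -> [86, 70, -10]
  [27, 27, -19, 30, 49, -14, -7, 24] -> [27, 27, -19, 49, -7] -> [49, 27, 27, -7, -19] -> [-98, -54, -54, 14, 38] -> [-102, -58, -58, 10, 34] -> [34, 10, -58, -58, -102]
  [-7, 37, 11, -40, 7, -22, 43] -> [-7, 37, 11, 7, 43] -> [43, 37, 11, 7, -7] -> [-86, -74, -22, -14, 14] -> [-90, -78, -26, -18, 10] -> [10, -18, -26, -78, -90]
  [-27, 5, -20, -42, -15, 30, 11] -> [-27, 5, -15, 11] -> [11, 5, -15, -27] -> [-22, -10, 30, 54] -> [-26, -14, 26, 50] -> [50, 26, -14, -26]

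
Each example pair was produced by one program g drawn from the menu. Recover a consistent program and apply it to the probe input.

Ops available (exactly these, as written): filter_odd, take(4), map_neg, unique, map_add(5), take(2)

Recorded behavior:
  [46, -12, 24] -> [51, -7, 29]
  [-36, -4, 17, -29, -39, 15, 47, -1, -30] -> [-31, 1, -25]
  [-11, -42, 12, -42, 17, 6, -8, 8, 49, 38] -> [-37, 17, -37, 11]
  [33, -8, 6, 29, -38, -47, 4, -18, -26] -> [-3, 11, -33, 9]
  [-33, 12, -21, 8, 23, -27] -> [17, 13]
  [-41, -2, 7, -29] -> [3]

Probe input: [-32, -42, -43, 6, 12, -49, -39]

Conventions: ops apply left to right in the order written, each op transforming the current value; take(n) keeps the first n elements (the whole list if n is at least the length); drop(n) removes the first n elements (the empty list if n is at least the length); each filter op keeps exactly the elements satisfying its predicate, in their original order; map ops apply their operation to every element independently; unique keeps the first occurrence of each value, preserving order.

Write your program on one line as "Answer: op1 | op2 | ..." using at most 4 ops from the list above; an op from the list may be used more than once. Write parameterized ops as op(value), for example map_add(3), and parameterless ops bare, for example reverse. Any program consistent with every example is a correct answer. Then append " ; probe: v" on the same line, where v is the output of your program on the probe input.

map_add(5) | filter_odd | take(4) ; probe: [-27, -37, 11, 17]

Check, running the answer program on each example:
  [46, -12, 24] -> [51, -7, 29] -> [51, -7, 29] -> [51, -7, 29]
  [-36, -4, 17, -29, -39, 15, 47, -1, -30] -> [-31, 1, 22, -24, -34, 20, 52, 4, -25] -> [-31, 1, -25] -> [-31, 1, -25]
  [-11, -42, 12, -42, 17, 6, -8, 8, 49, 38] -> [-6, -37, 17, -37, 22, 11, -3, 13, 54, 43] -> [-37, 17, -37, 11, -3, 13, 43] -> [-37, 17, -37, 11]
  [33, -8, 6, 29, -38, -47, 4, -18, -26] -> [38, -3, 11, 34, -33, -42, 9, -13, -21] -> [-3, 11, -33, 9, -13, -21] -> [-3, 11, -33, 9]
  [-33, 12, -21, 8, 23, -27] -> [-28, 17, -16, 13, 28, -22] -> [17, 13] -> [17, 13]
  [-41, -2, 7, -29] -> [-36, 3, 12, -24] -> [3] -> [3]
  probe: [-32, -42, -43, 6, 12, -49, -39] -> [-27, -37, -38, 11, 17, -44, -34] -> [-27, -37, 11, 17] -> [-27, -37, 11, 17]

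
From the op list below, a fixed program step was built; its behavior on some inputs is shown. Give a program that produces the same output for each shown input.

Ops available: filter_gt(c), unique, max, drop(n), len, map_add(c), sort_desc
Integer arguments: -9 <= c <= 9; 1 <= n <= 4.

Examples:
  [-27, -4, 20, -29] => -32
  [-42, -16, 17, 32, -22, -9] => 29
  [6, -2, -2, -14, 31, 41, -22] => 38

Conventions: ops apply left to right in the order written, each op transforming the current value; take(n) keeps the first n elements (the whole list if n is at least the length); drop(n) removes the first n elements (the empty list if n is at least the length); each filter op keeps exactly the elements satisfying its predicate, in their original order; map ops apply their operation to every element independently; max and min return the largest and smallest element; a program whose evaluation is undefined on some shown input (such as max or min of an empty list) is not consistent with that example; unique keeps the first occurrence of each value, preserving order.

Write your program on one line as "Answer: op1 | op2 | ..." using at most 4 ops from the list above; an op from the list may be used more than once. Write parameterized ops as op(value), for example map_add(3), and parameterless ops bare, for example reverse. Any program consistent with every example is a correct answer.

drop(1) | drop(2) | map_add(-3) | max

Check, running the answer program on each example:
  [-27, -4, 20, -29] -> [-4, 20, -29] -> [-29] -> [-32] -> -32
  [-42, -16, 17, 32, -22, -9] -> [-16, 17, 32, -22, -9] -> [32, -22, -9] -> [29, -25, -12] -> 29
  [6, -2, -2, -14, 31, 41, -22] -> [-2, -2, -14, 31, 41, -22] -> [-14, 31, 41, -22] -> [-17, 28, 38, -25] -> 38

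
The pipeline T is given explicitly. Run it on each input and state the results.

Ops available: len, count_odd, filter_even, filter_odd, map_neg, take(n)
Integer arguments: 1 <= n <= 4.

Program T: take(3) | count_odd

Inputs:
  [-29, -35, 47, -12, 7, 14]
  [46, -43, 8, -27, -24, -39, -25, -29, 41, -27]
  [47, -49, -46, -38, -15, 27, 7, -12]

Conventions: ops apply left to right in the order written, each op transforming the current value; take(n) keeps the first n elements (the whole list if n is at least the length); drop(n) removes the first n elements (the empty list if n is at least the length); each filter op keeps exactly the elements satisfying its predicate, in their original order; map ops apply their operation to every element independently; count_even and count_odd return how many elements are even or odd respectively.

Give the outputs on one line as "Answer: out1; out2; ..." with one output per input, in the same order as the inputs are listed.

Execution, op by op:
  [-29, -35, 47, -12, 7, 14] -> [-29, -35, 47] -> 3
  [46, -43, 8, -27, -24, -39, -25, -29, 41, -27] -> [46, -43, 8] -> 1
  [47, -49, -46, -38, -15, 27, 7, -12] -> [47, -49, -46] -> 2

3; 1; 2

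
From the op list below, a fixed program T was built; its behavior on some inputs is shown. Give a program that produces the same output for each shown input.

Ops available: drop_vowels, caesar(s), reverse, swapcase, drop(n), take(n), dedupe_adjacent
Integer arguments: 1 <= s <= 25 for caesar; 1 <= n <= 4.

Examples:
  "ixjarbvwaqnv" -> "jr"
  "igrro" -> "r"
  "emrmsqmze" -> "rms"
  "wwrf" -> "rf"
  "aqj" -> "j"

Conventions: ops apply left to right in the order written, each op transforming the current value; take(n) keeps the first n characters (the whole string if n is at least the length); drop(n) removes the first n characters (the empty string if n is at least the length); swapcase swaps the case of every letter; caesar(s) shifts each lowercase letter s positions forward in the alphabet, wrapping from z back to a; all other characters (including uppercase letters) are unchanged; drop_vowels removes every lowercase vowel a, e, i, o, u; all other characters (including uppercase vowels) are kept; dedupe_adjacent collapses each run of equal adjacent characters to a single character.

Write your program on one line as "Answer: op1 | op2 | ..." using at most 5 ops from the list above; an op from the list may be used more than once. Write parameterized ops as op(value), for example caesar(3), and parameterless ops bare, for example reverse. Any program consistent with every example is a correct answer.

drop(2) | take(3) | drop_vowels | dedupe_adjacent

Check, running the answer program on each example:
  "ixjarbvwaqnv" -> "jarbvwaqnv" -> "jar" -> "jr" -> "jr"
  "igrro" -> "rro" -> "rro" -> "rr" -> "r"
  "emrmsqmze" -> "rmsqmze" -> "rms" -> "rms" -> "rms"
  "wwrf" -> "rf" -> "rf" -> "rf" -> "rf"
  "aqj" -> "j" -> "j" -> "j" -> "j"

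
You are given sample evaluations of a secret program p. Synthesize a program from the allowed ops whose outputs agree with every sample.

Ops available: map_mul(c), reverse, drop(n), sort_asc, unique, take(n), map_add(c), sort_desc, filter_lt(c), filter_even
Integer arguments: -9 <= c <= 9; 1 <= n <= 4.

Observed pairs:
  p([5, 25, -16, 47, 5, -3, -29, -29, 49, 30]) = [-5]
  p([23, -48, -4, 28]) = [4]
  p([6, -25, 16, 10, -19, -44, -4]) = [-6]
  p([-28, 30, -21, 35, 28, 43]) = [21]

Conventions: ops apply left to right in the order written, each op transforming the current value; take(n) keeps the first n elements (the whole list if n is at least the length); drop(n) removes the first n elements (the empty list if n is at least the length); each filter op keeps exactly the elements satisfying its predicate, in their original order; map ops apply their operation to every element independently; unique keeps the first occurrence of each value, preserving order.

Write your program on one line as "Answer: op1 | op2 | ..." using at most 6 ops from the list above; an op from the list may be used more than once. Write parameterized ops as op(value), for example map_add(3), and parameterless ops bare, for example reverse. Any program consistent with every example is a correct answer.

unique | filter_lt(7) | sort_desc | map_mul(-1) | take(1)

Check, running the answer program on each example:
  [5, 25, -16, 47, 5, -3, -29, -29, 49, 30] -> [5, 25, -16, 47, -3, -29, 49, 30] -> [5, -16, -3, -29] -> [5, -3, -16, -29] -> [-5, 3, 16, 29] -> [-5]
  [23, -48, -4, 28] -> [23, -48, -4, 28] -> [-48, -4] -> [-4, -48] -> [4, 48] -> [4]
  [6, -25, 16, 10, -19, -44, -4] -> [6, -25, 16, 10, -19, -44, -4] -> [6, -25, -19, -44, -4] -> [6, -4, -19, -25, -44] -> [-6, 4, 19, 25, 44] -> [-6]
  [-28, 30, -21, 35, 28, 43] -> [-28, 30, -21, 35, 28, 43] -> [-28, -21] -> [-21, -28] -> [21, 28] -> [21]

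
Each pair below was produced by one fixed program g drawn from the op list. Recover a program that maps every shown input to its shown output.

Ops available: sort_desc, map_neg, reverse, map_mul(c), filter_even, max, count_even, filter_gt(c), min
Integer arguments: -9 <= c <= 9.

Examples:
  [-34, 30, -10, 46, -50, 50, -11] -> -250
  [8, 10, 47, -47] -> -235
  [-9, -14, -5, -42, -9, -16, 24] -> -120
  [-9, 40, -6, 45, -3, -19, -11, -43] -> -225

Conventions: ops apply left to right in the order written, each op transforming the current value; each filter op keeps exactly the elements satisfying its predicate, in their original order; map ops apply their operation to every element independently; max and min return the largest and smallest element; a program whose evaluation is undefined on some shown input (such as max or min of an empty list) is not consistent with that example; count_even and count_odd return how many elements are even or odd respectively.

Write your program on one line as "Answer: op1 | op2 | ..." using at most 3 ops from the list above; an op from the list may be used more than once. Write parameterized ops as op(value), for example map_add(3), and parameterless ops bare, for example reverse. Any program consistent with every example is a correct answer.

map_mul(-1) | map_mul(5) | min

Check, running the answer program on each example:
  [-34, 30, -10, 46, -50, 50, -11] -> [34, -30, 10, -46, 50, -50, 11] -> [170, -150, 50, -230, 250, -250, 55] -> -250
  [8, 10, 47, -47] -> [-8, -10, -47, 47] -> [-40, -50, -235, 235] -> -235
  [-9, -14, -5, -42, -9, -16, 24] -> [9, 14, 5, 42, 9, 16, -24] -> [45, 70, 25, 210, 45, 80, -120] -> -120
  [-9, 40, -6, 45, -3, -19, -11, -43] -> [9, -40, 6, -45, 3, 19, 11, 43] -> [45, -200, 30, -225, 15, 95, 55, 215] -> -225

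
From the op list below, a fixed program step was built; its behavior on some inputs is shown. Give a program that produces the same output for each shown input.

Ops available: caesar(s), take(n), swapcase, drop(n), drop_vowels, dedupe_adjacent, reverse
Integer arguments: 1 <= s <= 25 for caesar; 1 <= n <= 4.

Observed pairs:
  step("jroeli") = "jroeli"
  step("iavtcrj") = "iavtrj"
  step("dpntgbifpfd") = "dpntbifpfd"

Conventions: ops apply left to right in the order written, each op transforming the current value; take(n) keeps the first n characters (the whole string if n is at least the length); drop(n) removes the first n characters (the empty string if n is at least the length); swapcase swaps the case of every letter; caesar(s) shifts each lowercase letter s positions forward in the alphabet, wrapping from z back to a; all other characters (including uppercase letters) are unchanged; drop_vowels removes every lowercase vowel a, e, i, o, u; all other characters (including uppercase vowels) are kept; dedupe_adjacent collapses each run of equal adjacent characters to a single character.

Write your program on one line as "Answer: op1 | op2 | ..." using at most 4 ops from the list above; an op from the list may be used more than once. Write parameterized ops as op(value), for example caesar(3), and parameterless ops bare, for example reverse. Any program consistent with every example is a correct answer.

caesar(4) | caesar(24) | drop_vowels | caesar(24)

Check, running the answer program on each example:
  "jroeli" -> "nvsipm" -> "ltqgnk" -> "ltqgnk" -> "jroeli"
  "iavtcrj" -> "mezxgvn" -> "kcxvetl" -> "kcxvtl" -> "iavtrj"
  "dpntgbifpfd" -> "htrxkfmjtjh" -> "frpvidkhrhf" -> "frpvdkhrhf" -> "dpntbifpfd"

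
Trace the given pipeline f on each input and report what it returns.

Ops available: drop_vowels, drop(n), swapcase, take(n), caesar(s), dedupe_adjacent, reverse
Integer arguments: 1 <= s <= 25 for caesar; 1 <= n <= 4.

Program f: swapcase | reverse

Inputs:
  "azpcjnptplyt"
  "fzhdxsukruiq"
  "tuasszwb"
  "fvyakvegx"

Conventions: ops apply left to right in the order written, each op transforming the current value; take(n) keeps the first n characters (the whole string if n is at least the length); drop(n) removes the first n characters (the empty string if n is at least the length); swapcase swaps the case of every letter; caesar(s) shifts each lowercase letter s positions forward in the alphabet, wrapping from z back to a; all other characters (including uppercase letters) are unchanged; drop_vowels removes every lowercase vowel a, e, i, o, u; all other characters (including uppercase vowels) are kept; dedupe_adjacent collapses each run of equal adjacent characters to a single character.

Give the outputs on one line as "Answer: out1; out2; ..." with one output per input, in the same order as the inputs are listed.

Execution, op by op:
  "azpcjnptplyt" -> "AZPCJNPTPLYT" -> "TYLPTPNJCPZA"
  "fzhdxsukruiq" -> "FZHDXSUKRUIQ" -> "QIURKUSXDHZF"
  "tuasszwb" -> "TUASSZWB" -> "BWZSSAUT"
  "fvyakvegx" -> "FVYAKVEGX" -> "XGEVKAYVF"

"TYLPTPNJCPZA"; "QIURKUSXDHZF"; "BWZSSAUT"; "XGEVKAYVF"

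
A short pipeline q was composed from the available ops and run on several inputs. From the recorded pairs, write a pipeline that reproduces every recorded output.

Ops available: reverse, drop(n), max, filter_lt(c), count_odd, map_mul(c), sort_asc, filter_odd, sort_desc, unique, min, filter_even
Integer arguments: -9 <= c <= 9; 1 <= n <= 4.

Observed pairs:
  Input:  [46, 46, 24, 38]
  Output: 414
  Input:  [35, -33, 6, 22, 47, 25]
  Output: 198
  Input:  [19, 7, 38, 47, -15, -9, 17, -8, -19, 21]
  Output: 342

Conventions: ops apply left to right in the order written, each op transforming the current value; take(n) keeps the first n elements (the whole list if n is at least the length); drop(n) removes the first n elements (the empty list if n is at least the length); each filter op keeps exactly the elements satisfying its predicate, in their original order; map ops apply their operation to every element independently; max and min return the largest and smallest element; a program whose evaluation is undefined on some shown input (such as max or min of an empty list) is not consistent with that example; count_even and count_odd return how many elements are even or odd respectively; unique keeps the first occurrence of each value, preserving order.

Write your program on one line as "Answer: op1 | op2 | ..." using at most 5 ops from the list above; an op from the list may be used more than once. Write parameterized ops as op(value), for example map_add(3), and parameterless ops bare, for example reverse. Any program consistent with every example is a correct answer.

sort_desc | filter_even | map_mul(9) | max

Check, running the answer program on each example:
  [46, 46, 24, 38] -> [46, 46, 38, 24] -> [46, 46, 38, 24] -> [414, 414, 342, 216] -> 414
  [35, -33, 6, 22, 47, 25] -> [47, 35, 25, 22, 6, -33] -> [22, 6] -> [198, 54] -> 198
  [19, 7, 38, 47, -15, -9, 17, -8, -19, 21] -> [47, 38, 21, 19, 17, 7, -8, -9, -15, -19] -> [38, -8] -> [342, -72] -> 342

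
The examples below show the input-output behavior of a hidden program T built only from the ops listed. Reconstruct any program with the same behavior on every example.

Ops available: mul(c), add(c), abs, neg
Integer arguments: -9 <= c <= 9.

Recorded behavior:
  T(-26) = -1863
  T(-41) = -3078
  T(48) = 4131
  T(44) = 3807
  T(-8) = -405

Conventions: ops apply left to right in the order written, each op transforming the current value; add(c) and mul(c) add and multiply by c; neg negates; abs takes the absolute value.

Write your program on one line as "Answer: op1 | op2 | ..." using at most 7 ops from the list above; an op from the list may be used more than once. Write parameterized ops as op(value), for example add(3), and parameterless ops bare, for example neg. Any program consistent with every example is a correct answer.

add(-5) | add(8) | mul(-9) | neg | mul(-9) | neg

Check, running the answer program on each example:
  -26 -> -31 -> -23 -> 207 -> -207 -> 1863 -> -1863
  -41 -> -46 -> -38 -> 342 -> -342 -> 3078 -> -3078
  48 -> 43 -> 51 -> -459 -> 459 -> -4131 -> 4131
  44 -> 39 -> 47 -> -423 -> 423 -> -3807 -> 3807
  -8 -> -13 -> -5 -> 45 -> -45 -> 405 -> -405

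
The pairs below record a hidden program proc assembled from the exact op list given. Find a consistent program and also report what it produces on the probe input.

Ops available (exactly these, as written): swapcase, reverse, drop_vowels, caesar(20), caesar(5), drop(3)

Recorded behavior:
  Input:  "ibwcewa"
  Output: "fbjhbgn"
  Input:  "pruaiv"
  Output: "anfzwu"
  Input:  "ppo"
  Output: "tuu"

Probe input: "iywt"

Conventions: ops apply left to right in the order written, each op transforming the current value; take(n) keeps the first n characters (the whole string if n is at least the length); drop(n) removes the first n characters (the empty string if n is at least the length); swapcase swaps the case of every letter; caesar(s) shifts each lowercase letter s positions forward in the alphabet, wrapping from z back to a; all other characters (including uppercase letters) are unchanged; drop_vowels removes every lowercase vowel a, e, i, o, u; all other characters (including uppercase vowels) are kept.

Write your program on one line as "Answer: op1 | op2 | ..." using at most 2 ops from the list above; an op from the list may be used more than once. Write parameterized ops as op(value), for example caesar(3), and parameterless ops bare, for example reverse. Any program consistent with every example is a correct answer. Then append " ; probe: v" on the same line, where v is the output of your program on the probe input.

reverse | caesar(5) ; probe: "ybdn"

Check, running the answer program on each example:
  "ibwcewa" -> "awecwbi" -> "fbjhbgn"
  "pruaiv" -> "viaurp" -> "anfzwu"
  "ppo" -> "opp" -> "tuu"
  probe: "iywt" -> "twyi" -> "ybdn"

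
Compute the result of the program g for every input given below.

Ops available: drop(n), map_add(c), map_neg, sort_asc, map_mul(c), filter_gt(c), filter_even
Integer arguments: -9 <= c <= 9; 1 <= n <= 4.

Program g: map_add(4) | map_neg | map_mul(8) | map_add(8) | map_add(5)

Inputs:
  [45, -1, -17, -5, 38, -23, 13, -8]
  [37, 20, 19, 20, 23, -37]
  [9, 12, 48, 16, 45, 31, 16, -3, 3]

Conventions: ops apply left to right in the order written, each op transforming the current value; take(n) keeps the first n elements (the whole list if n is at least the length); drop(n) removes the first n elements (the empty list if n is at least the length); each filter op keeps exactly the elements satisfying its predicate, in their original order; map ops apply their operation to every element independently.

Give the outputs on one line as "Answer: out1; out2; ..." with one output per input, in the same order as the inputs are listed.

Execution, op by op:
  [45, -1, -17, -5, 38, -23, 13, -8] -> [49, 3, -13, -1, 42, -19, 17, -4] -> [-49, -3, 13, 1, -42, 19, -17, 4] -> [-392, -24, 104, 8, -336, 152, -136, 32] -> [-384, -16, 112, 16, -328, 160, -128, 40] -> [-379, -11, 117, 21, -323, 165, -123, 45]
  [37, 20, 19, 20, 23, -37] -> [41, 24, 23, 24, 27, -33] -> [-41, -24, -23, -24, -27, 33] -> [-328, -192, -184, -192, -216, 264] -> [-320, -184, -176, -184, -208, 272] -> [-315, -179, -171, -179, -203, 277]
  [9, 12, 48, 16, 45, 31, 16, -3, 3] -> [13, 16, 52, 20, 49, 35, 20, 1, 7] -> [-13, -16, -52, -20, -49, -35, -20, -1, -7] -> [-104, -128, -416, -160, -392, -280, -160, -8, -56] -> [-96, -120, -408, -152, -384, -272, -152, 0, -48] -> [-91, -115, -403, -147, -379, -267, -147, 5, -43]

[-379, -11, 117, 21, -323, 165, -123, 45]; [-315, -179, -171, -179, -203, 277]; [-91, -115, -403, -147, -379, -267, -147, 5, -43]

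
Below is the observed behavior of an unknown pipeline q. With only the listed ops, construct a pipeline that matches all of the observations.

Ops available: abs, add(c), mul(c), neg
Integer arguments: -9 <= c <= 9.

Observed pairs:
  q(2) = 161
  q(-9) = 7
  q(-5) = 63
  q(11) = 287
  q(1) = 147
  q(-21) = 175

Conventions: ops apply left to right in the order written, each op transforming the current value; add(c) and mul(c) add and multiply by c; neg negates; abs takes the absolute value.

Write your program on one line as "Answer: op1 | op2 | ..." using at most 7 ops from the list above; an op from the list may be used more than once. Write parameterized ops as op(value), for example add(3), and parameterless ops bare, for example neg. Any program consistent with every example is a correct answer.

add(9) | abs | mul(-2) | mul(-7) | add(8) | add(-1)

Check, running the answer program on each example:
  2 -> 11 -> 11 -> -22 -> 154 -> 162 -> 161
  -9 -> 0 -> 0 -> 0 -> 0 -> 8 -> 7
  -5 -> 4 -> 4 -> -8 -> 56 -> 64 -> 63
  11 -> 20 -> 20 -> -40 -> 280 -> 288 -> 287
  1 -> 10 -> 10 -> -20 -> 140 -> 148 -> 147
  -21 -> -12 -> 12 -> -24 -> 168 -> 176 -> 175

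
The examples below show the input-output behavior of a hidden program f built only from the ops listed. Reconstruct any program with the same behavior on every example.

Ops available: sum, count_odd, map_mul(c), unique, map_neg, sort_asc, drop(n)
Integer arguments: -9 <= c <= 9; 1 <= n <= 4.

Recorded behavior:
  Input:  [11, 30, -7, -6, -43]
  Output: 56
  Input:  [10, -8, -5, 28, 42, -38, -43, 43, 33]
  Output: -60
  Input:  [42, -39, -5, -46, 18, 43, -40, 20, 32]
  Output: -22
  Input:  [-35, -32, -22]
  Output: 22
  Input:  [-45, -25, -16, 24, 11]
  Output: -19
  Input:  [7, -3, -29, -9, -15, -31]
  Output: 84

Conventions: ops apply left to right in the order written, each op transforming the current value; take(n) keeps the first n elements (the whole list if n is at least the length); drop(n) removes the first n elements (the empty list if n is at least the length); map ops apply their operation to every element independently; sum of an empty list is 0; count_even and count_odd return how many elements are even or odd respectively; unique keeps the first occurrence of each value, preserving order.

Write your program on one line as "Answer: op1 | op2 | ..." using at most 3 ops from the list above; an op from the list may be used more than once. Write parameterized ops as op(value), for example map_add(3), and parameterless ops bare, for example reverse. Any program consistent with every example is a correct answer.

map_neg | drop(2) | sum

Check, running the answer program on each example:
  [11, 30, -7, -6, -43] -> [-11, -30, 7, 6, 43] -> [7, 6, 43] -> 56
  [10, -8, -5, 28, 42, -38, -43, 43, 33] -> [-10, 8, 5, -28, -42, 38, 43, -43, -33] -> [5, -28, -42, 38, 43, -43, -33] -> -60
  [42, -39, -5, -46, 18, 43, -40, 20, 32] -> [-42, 39, 5, 46, -18, -43, 40, -20, -32] -> [5, 46, -18, -43, 40, -20, -32] -> -22
  [-35, -32, -22] -> [35, 32, 22] -> [22] -> 22
  [-45, -25, -16, 24, 11] -> [45, 25, 16, -24, -11] -> [16, -24, -11] -> -19
  [7, -3, -29, -9, -15, -31] -> [-7, 3, 29, 9, 15, 31] -> [29, 9, 15, 31] -> 84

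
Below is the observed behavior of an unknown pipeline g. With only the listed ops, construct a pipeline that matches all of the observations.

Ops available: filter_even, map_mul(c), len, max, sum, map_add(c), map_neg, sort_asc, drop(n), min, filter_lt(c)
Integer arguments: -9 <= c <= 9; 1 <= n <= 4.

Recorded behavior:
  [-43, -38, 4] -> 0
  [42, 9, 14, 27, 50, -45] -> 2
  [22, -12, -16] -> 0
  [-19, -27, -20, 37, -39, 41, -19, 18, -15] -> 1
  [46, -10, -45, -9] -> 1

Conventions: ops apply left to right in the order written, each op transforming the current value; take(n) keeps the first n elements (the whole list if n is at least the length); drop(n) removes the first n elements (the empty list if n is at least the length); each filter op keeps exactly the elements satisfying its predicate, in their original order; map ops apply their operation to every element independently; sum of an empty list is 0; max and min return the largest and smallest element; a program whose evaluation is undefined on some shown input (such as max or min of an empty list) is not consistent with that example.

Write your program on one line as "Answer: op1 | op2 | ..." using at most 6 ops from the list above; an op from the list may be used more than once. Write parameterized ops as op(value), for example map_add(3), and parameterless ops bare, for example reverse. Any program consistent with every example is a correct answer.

sort_asc | map_mul(5) | drop(3) | filter_even | len

Check, running the answer program on each example:
  [-43, -38, 4] -> [-43, -38, 4] -> [-215, -190, 20] -> [] -> [] -> 0
  [42, 9, 14, 27, 50, -45] -> [-45, 9, 14, 27, 42, 50] -> [-225, 45, 70, 135, 210, 250] -> [135, 210, 250] -> [210, 250] -> 2
  [22, -12, -16] -> [-16, -12, 22] -> [-80, -60, 110] -> [] -> [] -> 0
  [-19, -27, -20, 37, -39, 41, -19, 18, -15] -> [-39, -27, -20, -19, -19, -15, 18, 37, 41] -> [-195, -135, -100, -95, -95, -75, 90, 185, 205] -> [-95, -95, -75, 90, 185, 205] -> [90] -> 1
  [46, -10, -45, -9] -> [-45, -10, -9, 46] -> [-225, -50, -45, 230] -> [230] -> [230] -> 1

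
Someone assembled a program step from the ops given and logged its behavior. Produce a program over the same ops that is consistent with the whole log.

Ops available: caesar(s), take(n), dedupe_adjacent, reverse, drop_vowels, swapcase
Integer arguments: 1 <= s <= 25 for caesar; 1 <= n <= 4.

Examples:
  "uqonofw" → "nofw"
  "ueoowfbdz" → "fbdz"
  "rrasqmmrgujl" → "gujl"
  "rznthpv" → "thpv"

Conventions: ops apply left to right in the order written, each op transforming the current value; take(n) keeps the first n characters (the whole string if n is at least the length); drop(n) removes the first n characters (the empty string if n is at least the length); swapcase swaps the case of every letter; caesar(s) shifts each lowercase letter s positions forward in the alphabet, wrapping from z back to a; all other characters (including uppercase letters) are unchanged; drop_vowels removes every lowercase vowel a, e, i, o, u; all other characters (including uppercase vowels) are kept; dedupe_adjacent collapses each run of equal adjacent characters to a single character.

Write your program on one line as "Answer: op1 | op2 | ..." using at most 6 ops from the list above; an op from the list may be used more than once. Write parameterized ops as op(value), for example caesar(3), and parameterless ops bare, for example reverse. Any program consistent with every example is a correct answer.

swapcase | reverse | take(4) | reverse | swapcase

Check, running the answer program on each example:
  "uqonofw" -> "UQONOFW" -> "WFONOQU" -> "WFON" -> "NOFW" -> "nofw"
  "ueoowfbdz" -> "UEOOWFBDZ" -> "ZDBFWOOEU" -> "ZDBF" -> "FBDZ" -> "fbdz"
  "rrasqmmrgujl" -> "RRASQMMRGUJL" -> "LJUGRMMQSARR" -> "LJUG" -> "GUJL" -> "gujl"
  "rznthpv" -> "RZNTHPV" -> "VPHTNZR" -> "VPHT" -> "THPV" -> "thpv"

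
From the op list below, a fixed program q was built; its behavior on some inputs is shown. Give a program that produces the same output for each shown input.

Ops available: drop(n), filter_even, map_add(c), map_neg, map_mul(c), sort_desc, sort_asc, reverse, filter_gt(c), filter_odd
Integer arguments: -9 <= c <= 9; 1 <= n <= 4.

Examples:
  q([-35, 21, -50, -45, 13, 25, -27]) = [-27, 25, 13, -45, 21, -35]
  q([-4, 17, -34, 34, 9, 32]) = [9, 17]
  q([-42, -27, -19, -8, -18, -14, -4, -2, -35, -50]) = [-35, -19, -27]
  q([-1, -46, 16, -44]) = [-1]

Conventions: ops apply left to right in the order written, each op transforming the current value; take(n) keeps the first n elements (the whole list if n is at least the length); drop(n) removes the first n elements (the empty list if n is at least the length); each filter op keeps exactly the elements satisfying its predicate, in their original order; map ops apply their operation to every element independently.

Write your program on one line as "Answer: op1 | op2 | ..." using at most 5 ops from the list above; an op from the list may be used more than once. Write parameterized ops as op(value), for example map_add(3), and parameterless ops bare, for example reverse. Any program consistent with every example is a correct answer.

map_neg | filter_odd | map_neg | reverse

Check, running the answer program on each example:
  [-35, 21, -50, -45, 13, 25, -27] -> [35, -21, 50, 45, -13, -25, 27] -> [35, -21, 45, -13, -25, 27] -> [-35, 21, -45, 13, 25, -27] -> [-27, 25, 13, -45, 21, -35]
  [-4, 17, -34, 34, 9, 32] -> [4, -17, 34, -34, -9, -32] -> [-17, -9] -> [17, 9] -> [9, 17]
  [-42, -27, -19, -8, -18, -14, -4, -2, -35, -50] -> [42, 27, 19, 8, 18, 14, 4, 2, 35, 50] -> [27, 19, 35] -> [-27, -19, -35] -> [-35, -19, -27]
  [-1, -46, 16, -44] -> [1, 46, -16, 44] -> [1] -> [-1] -> [-1]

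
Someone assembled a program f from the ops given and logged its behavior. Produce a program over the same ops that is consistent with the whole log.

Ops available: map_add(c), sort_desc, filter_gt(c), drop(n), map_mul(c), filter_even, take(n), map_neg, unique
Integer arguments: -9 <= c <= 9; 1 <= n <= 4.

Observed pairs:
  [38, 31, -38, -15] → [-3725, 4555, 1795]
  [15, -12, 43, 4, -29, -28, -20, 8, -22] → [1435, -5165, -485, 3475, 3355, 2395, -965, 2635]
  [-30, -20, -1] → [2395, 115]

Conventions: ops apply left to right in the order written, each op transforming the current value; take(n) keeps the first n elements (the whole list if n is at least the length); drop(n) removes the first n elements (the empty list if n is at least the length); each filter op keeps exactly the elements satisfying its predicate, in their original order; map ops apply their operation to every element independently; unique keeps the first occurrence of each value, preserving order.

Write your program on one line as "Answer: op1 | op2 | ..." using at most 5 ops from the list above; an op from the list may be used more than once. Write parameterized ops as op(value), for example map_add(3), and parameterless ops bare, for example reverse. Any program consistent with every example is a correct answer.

map_mul(-5) | map_mul(6) | drop(1) | map_mul(4) | map_add(-5)

Check, running the answer program on each example:
  [38, 31, -38, -15] -> [-190, -155, 190, 75] -> [-1140, -930, 1140, 450] -> [-930, 1140, 450] -> [-3720, 4560, 1800] -> [-3725, 4555, 1795]
  [15, -12, 43, 4, -29, -28, -20, 8, -22] -> [-75, 60, -215, -20, 145, 140, 100, -40, 110] -> [-450, 360, -1290, -120, 870, 840, 600, -240, 660] -> [360, -1290, -120, 870, 840, 600, -240, 660] -> [1440, -5160, -480, 3480, 3360, 2400, -960, 2640] -> [1435, -5165, -485, 3475, 3355, 2395, -965, 2635]
  [-30, -20, -1] -> [150, 100, 5] -> [900, 600, 30] -> [600, 30] -> [2400, 120] -> [2395, 115]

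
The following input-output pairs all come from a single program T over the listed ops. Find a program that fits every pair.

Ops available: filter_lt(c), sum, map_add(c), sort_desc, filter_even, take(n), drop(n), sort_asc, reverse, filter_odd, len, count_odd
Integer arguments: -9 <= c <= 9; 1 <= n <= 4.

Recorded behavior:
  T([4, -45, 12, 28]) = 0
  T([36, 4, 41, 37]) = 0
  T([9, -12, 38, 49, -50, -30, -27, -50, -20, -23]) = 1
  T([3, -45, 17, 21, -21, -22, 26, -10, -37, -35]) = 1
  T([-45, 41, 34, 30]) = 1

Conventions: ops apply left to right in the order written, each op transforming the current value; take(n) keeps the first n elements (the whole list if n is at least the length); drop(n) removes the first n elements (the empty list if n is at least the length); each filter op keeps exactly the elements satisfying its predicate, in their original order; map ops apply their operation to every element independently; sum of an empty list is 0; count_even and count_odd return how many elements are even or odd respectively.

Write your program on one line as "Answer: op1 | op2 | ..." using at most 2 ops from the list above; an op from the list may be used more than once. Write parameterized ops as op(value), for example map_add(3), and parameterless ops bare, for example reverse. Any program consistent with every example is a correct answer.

take(1) | count_odd

Check, running the answer program on each example:
  [4, -45, 12, 28] -> [4] -> 0
  [36, 4, 41, 37] -> [36] -> 0
  [9, -12, 38, 49, -50, -30, -27, -50, -20, -23] -> [9] -> 1
  [3, -45, 17, 21, -21, -22, 26, -10, -37, -35] -> [3] -> 1
  [-45, 41, 34, 30] -> [-45] -> 1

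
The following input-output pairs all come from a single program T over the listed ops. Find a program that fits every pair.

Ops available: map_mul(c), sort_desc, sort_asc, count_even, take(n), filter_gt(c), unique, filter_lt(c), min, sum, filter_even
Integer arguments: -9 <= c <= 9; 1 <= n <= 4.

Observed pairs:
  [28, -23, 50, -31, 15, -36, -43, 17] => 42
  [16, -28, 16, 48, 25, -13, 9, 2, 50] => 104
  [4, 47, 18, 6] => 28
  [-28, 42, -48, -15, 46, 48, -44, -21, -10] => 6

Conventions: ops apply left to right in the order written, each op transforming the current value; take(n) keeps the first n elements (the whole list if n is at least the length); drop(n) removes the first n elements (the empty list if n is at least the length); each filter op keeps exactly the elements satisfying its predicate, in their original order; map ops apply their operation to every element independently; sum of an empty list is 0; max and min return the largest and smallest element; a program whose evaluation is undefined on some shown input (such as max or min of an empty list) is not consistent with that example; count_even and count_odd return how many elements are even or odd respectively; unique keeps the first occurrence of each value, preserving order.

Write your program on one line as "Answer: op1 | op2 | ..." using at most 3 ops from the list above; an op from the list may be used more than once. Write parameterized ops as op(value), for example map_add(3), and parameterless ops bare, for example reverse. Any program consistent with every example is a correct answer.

filter_even | sum

Check, running the answer program on each example:
  [28, -23, 50, -31, 15, -36, -43, 17] -> [28, 50, -36] -> 42
  [16, -28, 16, 48, 25, -13, 9, 2, 50] -> [16, -28, 16, 48, 2, 50] -> 104
  [4, 47, 18, 6] -> [4, 18, 6] -> 28
  [-28, 42, -48, -15, 46, 48, -44, -21, -10] -> [-28, 42, -48, 46, 48, -44, -10] -> 6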